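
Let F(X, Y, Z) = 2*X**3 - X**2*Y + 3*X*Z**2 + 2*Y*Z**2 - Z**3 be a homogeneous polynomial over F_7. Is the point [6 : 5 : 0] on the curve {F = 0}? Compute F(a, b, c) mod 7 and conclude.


F(6,5,0) ≡ 0 (mod 7); P is on the curve.

Evaluate F(6, 5, 0) term-by-term (mod 7).
  2*X**3 ↦ 2·216·1·1 = 432
  -X**2*Y ↦ -1·36·5·1 = -180
  3*X*Z**2 ↦ 3·6·1·0 = 0
  2*Y*Z**2 ↦ 2·1·5·0 = 0
  -Z**3 ↦ -1·1·1·0 = 0
Sum: F(6, 5, 0) = (432) + (-180) + (0) + (0) + (0) = 252.
Reducing mod 7: 252 ≡ 0 (mod 7).
Since F(a, b, c) ≡ 0 (mod 7), P lies on the curve.


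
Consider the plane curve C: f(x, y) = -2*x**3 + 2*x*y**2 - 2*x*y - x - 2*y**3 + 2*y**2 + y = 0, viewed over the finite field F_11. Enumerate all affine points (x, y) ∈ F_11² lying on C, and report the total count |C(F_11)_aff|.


Affine F_11-points: {(0, 0), (0, 3), (0, 9), (1, 6), (2, 8), (3, 4), (3, 5), (3, 6), (4, 0), (4, 8), (5, 8), (7, 0), (7, 2), (7, 6)}; count = 14.

For each of the 121 pairs (x, y) ∈ F_11², evaluate f(x, y) mod 11. Record the zeros.
  x = 0: [0↦0, 1↦1, 2↦5, 3↦0, 4↦7, 5↦3, 6↦9, 7↦2, 8↦3, 9↦0, 10↦3]  zeros at y ∈ {0, 3, 9}
  x = 1: [0↦8, 1↦9, 2↦6, 3↦9, 4↦6, 5↦7, 6↦0, 7↦6, 8↦2, 9↦9, 10↦4]  zeros at y ∈ {6}
  x = 2: [0↦4, 1↦5, 2↦6, 3↦6, 4↦4, 5↦10, 6↦1, 7↦9, 8↦0, 9↦6, 10↦4]  zeros at y ∈ {8}
  x = 3: [0↦9, 1↦10, 2↦4, 3↦1, 4↦0, 5↦0, 6↦0, 7↦10, 8↦7, 9↦1, 10↦2]  zeros at y ∈ {4, 5, 6}
  x = 4: [0↦0, 1↦1, 2↦10, 3↦4, 4↦4, 5↦9, 6↦7, 7↦8, 8↦0, 9↦4, 10↦8]  zeros at y ∈ {0, 8}
  x = 5: [0↦9, 1↦10, 2↦1, 3↦3, 4↦4, 5↦3, 6↦10, 7↦2, 8↦0, 9↦3, 10↦10]  zeros at y ∈ {8}
  x = 6: [0↦2, 1↦3, 2↦9, 3↦8, 4↦10, 5↦3, 6↦8, 7↦2, 8↦6, 9↦8, 10↦7]  zeros at y ∈ ∅
  x = 7: [0↦0, 1↦1, 2↦0, 3↦7, 4↦10, 5↦8, 6↦0, 7↦7, 8↦6, 9↦7, 10↦9]  zeros at y ∈ {0, 2, 6}
  x = 8: [0↦2, 1↦3, 2↦6, 3↦10, 4↦3, 5↦6, 6↦7, 7↦5, 8↦10, 9↦10, 10↦4]  zeros at y ∈ ∅
  x = 9: [0↦7, 1↦8, 2↦4, 3↦5, 4↦10, 5↦7, 6↦6, 7↦6, 8↦6, 9↦5, 10↦2]  zeros at y ∈ ∅
  x = 10: [0↦3, 1↦4, 2↦4, 3↦2, 4↦8, 5↦10, 6↦7, 7↦9, 8↦4, 9↦2, 10↦2]  zeros at y ∈ ∅
Collecting zeros: affine points = {(0, 0), (0, 3), (0, 9), (1, 6), (2, 8), (3, 4), (3, 5), (3, 6), (4, 0), (4, 8), (5, 8), (7, 0), (7, 2), (7, 6)}.
Total count |C(F_11)_aff| = 14.


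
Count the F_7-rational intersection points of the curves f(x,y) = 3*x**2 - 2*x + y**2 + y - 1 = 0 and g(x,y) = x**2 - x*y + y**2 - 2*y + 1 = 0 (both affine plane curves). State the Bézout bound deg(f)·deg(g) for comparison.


Common zeros: {(5, 4)}; count = 1; Bézout bound = 4.

deg(f) = 2, deg(g) = 2, so Bézout bound = 4.
Scan x ∈ F_7. For each x, list the y ∈ F_7 with f(x, y) ≡ 0 and those with g(x, y) ≡ 0 (mod 7); the common zeros in that column are the intersection.
  x = 0: f ≡ 0 at y ∈ ∅; g ≡ 0 at y ∈ {1}; common: ∅.
  x = 1: f ≡ 0 at y ∈ {0, 6}; g ≡ 0 at y ∈ {1, 2}; common: ∅.
  x = 2: f ≡ 0 at y ∈ {0, 6}; g ≡ 0 at y ∈ ∅; common: ∅.
  x = 3: f ≡ 0 at y ∈ ∅; g ≡ 0 at y ∈ ∅; common: ∅.
  x = 4: f ≡ 0 at y ∈ ∅; g ≡ 0 at y ∈ ∅; common: ∅.
  x = 5: f ≡ 0 at y ∈ {2, 4}; g ≡ 0 at y ∈ {3, 4}; common: {4}.
  x = 6: f ≡ 0 at y ∈ ∅; g ≡ 0 at y ∈ {4}; common: ∅.
Collecting: common zeros = {(5, 4)}, so the count is 1.
Comparison with the Bézout bound: 1 ≤ 4 = deg(f)·deg(g), as expected for curves with no common component (the affine F_7-count falls short of the bound because intersections may lie at infinity, over extension fields, or carry multiplicity).


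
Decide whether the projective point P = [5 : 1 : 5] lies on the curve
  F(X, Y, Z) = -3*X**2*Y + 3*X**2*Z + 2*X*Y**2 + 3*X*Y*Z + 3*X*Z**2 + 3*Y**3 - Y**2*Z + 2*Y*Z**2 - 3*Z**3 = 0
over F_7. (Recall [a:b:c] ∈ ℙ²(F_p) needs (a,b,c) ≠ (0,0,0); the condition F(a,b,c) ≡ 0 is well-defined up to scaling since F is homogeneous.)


F(5,1,5) ≡ 6 (mod 7); P is NOT on the curve.

Evaluate F(5, 1, 5) term-by-term (mod 7).
  -3*X**2*Y ↦ -3·25·1·1 = -75
  3*X**2*Z ↦ 3·25·1·5 = 375
  2*X*Y**2 ↦ 2·5·1·1 = 10
  3*X*Y*Z ↦ 3·5·1·5 = 75
  3*X*Z**2 ↦ 3·5·1·25 = 375
  3*Y**3 ↦ 3·1·1·1 = 3
  -Y**2*Z ↦ -1·1·1·5 = -5
  2*Y*Z**2 ↦ 2·1·1·25 = 50
  -3*Z**3 ↦ -3·1·1·125 = -375
Sum: F(5, 1, 5) = (-75) + (375) + (10) + (75) + (375) + (3) + (-5) + (50) + (-375) = 433.
Reducing mod 7: 433 ≡ 6 (mod 7).
Since F(a, b, c) ≡ 6 ≠ 0 (mod 7), P does NOT lie on the curve.


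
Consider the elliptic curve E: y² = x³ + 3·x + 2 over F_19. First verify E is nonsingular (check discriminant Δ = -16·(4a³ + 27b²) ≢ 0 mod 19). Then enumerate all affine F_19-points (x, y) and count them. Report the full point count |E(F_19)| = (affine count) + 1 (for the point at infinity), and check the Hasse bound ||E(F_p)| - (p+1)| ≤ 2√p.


Affine points = {(1, 5), (1, 14), (2, 4), (2, 15), (3, 0), (5, 3), (5, 16), (7, 9), (7, 10), (8, 5), (8, 14), (9, 6), (9, 13), (10, 5), (10, 14), (11, 6), (11, 13), (16, 2), (16, 17), (17, 8), (17, 11), (18, 6), (18, 13)}; affine count = 23; |E(F_19)| = 24.

Discriminant check: Δ ∝ 4a³ + 27b² = 4·3³ + 27·2² = 4·27 + 27·4 ≡ 7 (mod 19). Nonzero ⇒ E is nonsingular.
For each x ∈ F_19, compute rhs = x³ + 3·x + 2 mod 19, then count y ∈ F_19 with y² ≡ rhs.
  x = 0: rhs = 2, matching y values: none (0 points).
  x = 1: rhs = 6, matching y values: 5, 14 (2 points).
  x = 2: rhs = 16, matching y values: 4, 15 (2 points).
  x = 3: rhs = 0, matching y values: 0 (1 points).
  x = 4: rhs = 2, matching y values: none (0 points).
  x = 5: rhs = 9, matching y values: 3, 16 (2 points).
  x = 6: rhs = 8, matching y values: none (0 points).
  x = 7: rhs = 5, matching y values: 9, 10 (2 points).
  x = 8: rhs = 6, matching y values: 5, 14 (2 points).
  x = 9: rhs = 17, matching y values: 6, 13 (2 points).
  x = 10: rhs = 6, matching y values: 5, 14 (2 points).
  x = 11: rhs = 17, matching y values: 6, 13 (2 points).
  x = 12: rhs = 18, matching y values: none (0 points).
  x = 13: rhs = 15, matching y values: none (0 points).
  x = 14: rhs = 14, matching y values: none (0 points).
  x = 15: rhs = 2, matching y values: none (0 points).
  x = 16: rhs = 4, matching y values: 2, 17 (2 points).
  x = 17: rhs = 7, matching y values: 8, 11 (2 points).
  x = 18: rhs = 17, matching y values: 6, 13 (2 points).
Total affine count: 23.
Full point count |E(F_19)| = 23 + 1 = 24.
Hasse bound: |24 − (19+1)| = |4| = 4 ≤ 2√19 ≈ 8.7178 ✓.


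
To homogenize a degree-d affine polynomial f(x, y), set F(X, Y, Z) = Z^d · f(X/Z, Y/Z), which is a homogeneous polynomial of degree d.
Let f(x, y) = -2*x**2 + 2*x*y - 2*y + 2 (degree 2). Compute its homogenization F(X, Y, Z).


F(X, Y, Z) = -2*X**2 + 2*X*Y - 2*Y*Z + 2*Z**2

deg(f) = 2.
Substitute x = X/Z, y = Y/Z into f, then multiply by Z^2.
  monomial -2·x^2·y^0 ↦ -2·X^2·Y^0·Z^0.
  monomial 2·x^1·y^1 ↦ 2·X^1·Y^1·Z^0.
  monomial -2·x^0·y^1 ↦ -2·X^0·Y^1·Z^1.
  monomial 2·x^0·y^0 ↦ 2·X^0·Y^0·Z^2.
Collecting: F(X, Y, Z) = -2*X**2 + 2*X*Y - 2*Y*Z + 2*Z**2.


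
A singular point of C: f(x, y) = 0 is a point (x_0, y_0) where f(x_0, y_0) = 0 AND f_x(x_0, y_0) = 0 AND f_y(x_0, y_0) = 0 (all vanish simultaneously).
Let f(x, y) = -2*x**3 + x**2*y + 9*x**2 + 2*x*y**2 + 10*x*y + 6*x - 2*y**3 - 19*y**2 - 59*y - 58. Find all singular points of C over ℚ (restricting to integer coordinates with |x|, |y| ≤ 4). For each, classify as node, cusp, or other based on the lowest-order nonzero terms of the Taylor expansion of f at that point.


Singular points: {(1, -3)}; classification: cusp.

Compute partial derivatives:
  f_x = -6*x**2 + 2*x*y + 18*x + 2*y**2 + 10*y + 6.
  f_y = x**2 + 4*x*y + 10*x - 6*y**2 - 38*y - 59.
Scan x_0 ∈ {−4, ..., 4}. For each x_0, f_y(x_0, y) is a polynomial in y; find its integer roots y ∈ {−4, ..., 4}, then test f_x and f at those candidates.
  x = -4: f_y(-4, y) = -6*y**2 - 54*y - 83; no integer root y with |y| ≤ 4.
  x = -3: f_y(-3, y) = -6*y**2 - 50*y - 80; no integer root y with |y| ≤ 4.
  x = -2: f_y(-2, y) = -6*y**2 - 46*y - 75; no integer root y with |y| ≤ 4.
  x = -1: f_y(-1, y) = -6*y**2 - 42*y - 68; no integer root y with |y| ≤ 4.
  x = 0: f_y(0, y) = -6*y**2 - 38*y - 59; no integer root y with |y| ≤ 4.
  x = 1: f_y(1, y) = -6*y**2 - 34*y - 48; vanishes at y ∈ {-3}. (1, -3): f_x = 0, f = 0 — SINGULAR.
  x = 2: f_y(2, y) = -6*y**2 - 30*y - 35; no integer root y with |y| ≤ 4.
  x = 3: f_y(3, y) = -6*y**2 - 26*y - 20; vanishes at y ∈ {-1}. (3, -1): f_x = -8 ≠ 0.
  x = 4: f_y(4, y) = -6*y**2 - 22*y - 3; no integer root y with |y| ≤ 4.
Only singular point on the grid: (1, -3).
Classify: substitute x = 1 + u, y = -3 + v and expand: f = -2*u**3 + u**2*v + 2*u*v**2 - 2*v**3 + v**2.
No constant or linear terms (consistent with a singular point). Quadratic part: v**2. Cubic part: -2*u**3 + u**2*v + 2*u*v**2 - 2*v**3.
The quadratic part v**2 is a perfect square, so there is a single (double) tangent line v = 0, i.e. y = -3. Restricting the cubic part to that line (v = 0) leaves -2*u**3 ≠ 0, so f is not divisible by v and the branch is v² ≈ 2*u**3 to lowest order — this is a cusp.
Classification: cusp.


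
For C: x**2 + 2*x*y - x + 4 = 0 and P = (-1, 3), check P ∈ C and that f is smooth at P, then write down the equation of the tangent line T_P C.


Tangent line at P: 3*x - 2*y + 9 = 0.

Step 1: f(-1, 3) = 0, so P lies on C.
Step 2: partial derivatives
  f_x(x, y) = 2*x + 2*y - 1, f_y(x, y) = 2*x.
  f_x(P) = 3, f_y(P) = -2 (gradient nonzero, so P is smooth).
Step 3: tangent line at P: 3·(x − -1) + -2·(y − 3) = 0.
Expanding: 3*x - 2*y + 9 = 0.


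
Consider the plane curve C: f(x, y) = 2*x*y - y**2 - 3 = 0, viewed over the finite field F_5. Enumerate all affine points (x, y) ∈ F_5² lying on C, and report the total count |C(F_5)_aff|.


Affine F_5-points: {(2, 1), (2, 3), (3, 2), (3, 4)}; count = 4.

For each of the 25 pairs (x, y) ∈ F_5², evaluate f(x, y) mod 5. Record the zeros.
  x = 0: [0↦2, 1↦1, 2↦3, 3↦3, 4↦1]  zeros at y ∈ ∅
  x = 1: [0↦2, 1↦3, 2↦2, 3↦4, 4↦4]  zeros at y ∈ ∅
  x = 2: [0↦2, 1↦0, 2↦1, 3↦0, 4↦2]  zeros at y ∈ {1, 3}
  x = 3: [0↦2, 1↦2, 2↦0, 3↦1, 4↦0]  zeros at y ∈ {2, 4}
  x = 4: [0↦2, 1↦4, 2↦4, 3↦2, 4↦3]  zeros at y ∈ ∅
Collecting zeros: affine points = {(2, 1), (2, 3), (3, 2), (3, 4)}.
Total count |C(F_5)_aff| = 4.


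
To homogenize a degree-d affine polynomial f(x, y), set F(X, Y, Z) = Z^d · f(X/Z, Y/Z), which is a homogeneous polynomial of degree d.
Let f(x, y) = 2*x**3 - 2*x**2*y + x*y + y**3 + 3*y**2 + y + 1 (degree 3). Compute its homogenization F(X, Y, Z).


F(X, Y, Z) = 2*X**3 - 2*X**2*Y + X*Y*Z + Y**3 + 3*Y**2*Z + Y*Z**2 + Z**3

deg(f) = 3.
Substitute x = X/Z, y = Y/Z into f, then multiply by Z^3.
  monomial 2·x^3·y^0 ↦ 2·X^3·Y^0·Z^0.
  monomial -2·x^2·y^1 ↦ -2·X^2·Y^1·Z^0.
  monomial 1·x^1·y^1 ↦ 1·X^1·Y^1·Z^1.
  monomial 1·x^0·y^3 ↦ 1·X^0·Y^3·Z^0.
  monomial 3·x^0·y^2 ↦ 3·X^0·Y^2·Z^1.
  monomial 1·x^0·y^1 ↦ 1·X^0·Y^1·Z^2.
  monomial 1·x^0·y^0 ↦ 1·X^0·Y^0·Z^3.
Collecting: F(X, Y, Z) = 2*X**3 - 2*X**2*Y + X*Y*Z + Y**3 + 3*Y**2*Z + Y*Z**2 + Z**3.


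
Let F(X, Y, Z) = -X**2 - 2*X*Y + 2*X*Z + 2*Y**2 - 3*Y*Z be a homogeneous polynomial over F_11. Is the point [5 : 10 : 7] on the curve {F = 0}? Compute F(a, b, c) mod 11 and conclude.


F(5,10,7) ≡ 1 (mod 11); P is NOT on the curve.

Evaluate F(5, 10, 7) term-by-term (mod 11).
  -X**2 ↦ -1·25·1·1 = -25
  -2*X*Y ↦ -2·5·10·1 = -100
  2*X*Z ↦ 2·5·1·7 = 70
  2*Y**2 ↦ 2·1·100·1 = 200
  -3*Y*Z ↦ -3·1·10·7 = -210
Sum: F(5, 10, 7) = (-25) + (-100) + (70) + (200) + (-210) = -65.
Reducing mod 11: -65 ≡ 1 (mod 11).
Since F(a, b, c) ≡ 1 ≠ 0 (mod 11), P does NOT lie on the curve.


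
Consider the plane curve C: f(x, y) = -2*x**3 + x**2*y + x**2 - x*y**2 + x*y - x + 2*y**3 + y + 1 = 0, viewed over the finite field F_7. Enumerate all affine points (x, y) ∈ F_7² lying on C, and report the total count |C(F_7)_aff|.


Affine F_7-points: {(0, 4), (1, 6), (3, 1), (4, 5)}; count = 4.

For each of the 49 pairs (x, y) ∈ F_7², evaluate f(x, y) mod 7. Record the zeros.
  x = 0: [0↦1, 1↦4, 2↦5, 3↦2, 4↦0, 5↦4, 6↦5]  zeros at y ∈ {4}
  x = 1: [0↦6, 1↦3, 2↦3, 3↦4, 4↦4, 5↦1, 6↦0]  zeros at y ∈ {6}
  x = 2: [0↦1, 1↦1, 2↦2, 3↦2, 4↦6, 5↦5, 6↦4]  zeros at y ∈ ∅
  x = 3: [0↦2, 1↦0, 2↦4, 3↦5, 4↦1, 5↦4, 6↦5]  zeros at y ∈ {1}
  x = 4: [0↦4, 1↦2, 2↦4, 3↦1, 4↦5, 5↦0, 6↦5]  zeros at y ∈ {5}
  x = 5: [0↦2, 1↦2, 2↦4, 3↦6, 4↦6, 5↦2, 6↦6]  zeros at y ∈ ∅
  x = 6: [0↦5, 1↦2, 2↦6, 3↦1, 4↦6, 5↦5, 6↦3]  zeros at y ∈ ∅
Collecting zeros: affine points = {(0, 4), (1, 6), (3, 1), (4, 5)}.
Total count |C(F_7)_aff| = 4.


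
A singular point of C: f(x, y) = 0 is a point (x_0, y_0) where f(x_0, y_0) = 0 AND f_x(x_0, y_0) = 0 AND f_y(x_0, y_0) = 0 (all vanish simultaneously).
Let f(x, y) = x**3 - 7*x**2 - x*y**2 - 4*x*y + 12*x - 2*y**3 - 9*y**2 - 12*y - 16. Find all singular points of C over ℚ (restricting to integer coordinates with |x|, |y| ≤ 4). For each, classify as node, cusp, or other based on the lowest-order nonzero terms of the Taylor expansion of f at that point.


Singular points: {(2, -2)}; classification: node.

Compute partial derivatives:
  f_x = 3*x**2 - 14*x - y**2 - 4*y + 12.
  f_y = -2*x*y - 4*x - 6*y**2 - 18*y - 12.
Scan x_0 ∈ {−4, ..., 4}. For each x_0, f_y(x_0, y) is a polynomial in y; find its integer roots y ∈ {−4, ..., 4}, then test f_x and f at those candidates.
  x = -4: f_y(-4, y) = -6*y**2 - 10*y + 4; vanishes at y ∈ {-2}. (-4, -2): f_x = 120 ≠ 0.
  x = -3: f_y(-3, y) = -6*y**2 - 12*y; vanishes at y ∈ {-2, 0}. (-3, -2): f_x = 85 ≠ 0; (-3, 0): f_x = 81 ≠ 0.
  x = -2: f_y(-2, y) = -6*y**2 - 14*y - 4; vanishes at y ∈ {-2}. (-2, -2): f_x = 56 ≠ 0.
  x = -1: f_y(-1, y) = -6*y**2 - 16*y - 8; vanishes at y ∈ {-2}. (-1, -2): f_x = 33 ≠ 0.
  x = 0: f_y(0, y) = -6*y**2 - 18*y - 12; vanishes at y ∈ {-2, -1}. (0, -2): f_x = 16 ≠ 0; (0, -1): f_x = 15 ≠ 0.
  x = 1: f_y(1, y) = -6*y**2 - 20*y - 16; vanishes at y ∈ {-2}. (1, -2): f_x = 5 ≠ 0.
  x = 2: f_y(2, y) = -6*y**2 - 22*y - 20; vanishes at y ∈ {-2}. (2, -2): f_x = 0, f = 0 — SINGULAR.
  x = 3: f_y(3, y) = -6*y**2 - 24*y - 24; vanishes at y ∈ {-2}. (3, -2): f_x = 1 ≠ 0.
  x = 4: f_y(4, y) = -6*y**2 - 26*y - 28; vanishes at y ∈ {-2}. (4, -2): f_x = 8 ≠ 0.
Only singular point on the grid: (2, -2).
Classify: substitute x = 2 + u, y = -2 + v and expand: f = u**3 - u**2 - u*v**2 - 2*v**3 + v**2.
No constant or linear terms (consistent with a singular point). Quadratic part: -u**2 + v**2. Cubic part: u**3 - u*v**2 - 2*v**3.
The quadratic part v**2 - u**2 = (v − u)(v + u) splits into two distinct linear factors, so there are two distinct tangent lines y − -2 = ±(x − 2) — this is a node (ordinary double point).
Classification: node.


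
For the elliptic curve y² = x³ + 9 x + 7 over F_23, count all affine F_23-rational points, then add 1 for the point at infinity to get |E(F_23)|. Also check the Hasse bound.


Affine points = {(5, 4), (5, 19), (6, 1), (6, 22), (8, 4), (8, 19), (9, 9), (9, 14), (10, 4), (10, 19), (12, 7), (12, 16), (14, 5), (14, 18), (17, 6), (17, 17), (21, 2), (21, 21)}; affine count = 18; |E(F_23)| = 19.

Discriminant check: Δ ∝ 4a³ + 27b² = 4·9³ + 27·7² = 4·729 + 27·49 ≡ 7 (mod 23). Nonzero ⇒ E is nonsingular.
For each x ∈ F_23, compute rhs = x³ + 9·x + 7 mod 23, then count y ∈ F_23 with y² ≡ rhs.
  x = 0: rhs = 7, matching y values: none (0 points).
  x = 1: rhs = 17, matching y values: none (0 points).
  x = 2: rhs = 10, matching y values: none (0 points).
  x = 3: rhs = 15, matching y values: none (0 points).
  x = 4: rhs = 15, matching y values: none (0 points).
  x = 5: rhs = 16, matching y values: 4, 19 (2 points).
  x = 6: rhs = 1, matching y values: 1, 22 (2 points).
  x = 7: rhs = 22, matching y values: none (0 points).
  x = 8: rhs = 16, matching y values: 4, 19 (2 points).
  x = 9: rhs = 12, matching y values: 9, 14 (2 points).
  x = 10: rhs = 16, matching y values: 4, 19 (2 points).
  x = 11: rhs = 11, matching y values: none (0 points).
  x = 12: rhs = 3, matching y values: 7, 16 (2 points).
  x = 13: rhs = 21, matching y values: none (0 points).
  x = 14: rhs = 2, matching y values: 5, 18 (2 points).
  x = 15: rhs = 21, matching y values: none (0 points).
  x = 16: rhs = 15, matching y values: none (0 points).
  x = 17: rhs = 13, matching y values: 6, 17 (2 points).
  x = 18: rhs = 21, matching y values: none (0 points).
  x = 19: rhs = 22, matching y values: none (0 points).
  x = 20: rhs = 22, matching y values: none (0 points).
  x = 21: rhs = 4, matching y values: 2, 21 (2 points).
  x = 22: rhs = 20, matching y values: none (0 points).
Total affine count: 18.
Full point count |E(F_23)| = 18 + 1 = 19.
Hasse bound: |19 − (23+1)| = |-5| = 5 ≤ 2√23 ≈ 9.5917 ✓.


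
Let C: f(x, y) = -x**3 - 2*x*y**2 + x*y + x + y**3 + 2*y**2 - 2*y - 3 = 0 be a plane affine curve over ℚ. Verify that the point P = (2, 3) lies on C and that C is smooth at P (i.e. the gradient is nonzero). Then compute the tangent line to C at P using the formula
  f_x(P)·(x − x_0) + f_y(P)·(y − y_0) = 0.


Tangent line at P: -26*x + 15*y + 7 = 0.

Step 1: f(2, 3) = 0, so P lies on C.
Step 2: partial derivatives
  f_x(x, y) = -3*x**2 - 2*y**2 + y + 1, f_y(x, y) = -4*x*y + x + 3*y**2 + 4*y - 2.
  f_x(P) = -26, f_y(P) = 15 (gradient nonzero, so P is smooth).
Step 3: tangent line at P: -26·(x − 2) + 15·(y − 3) = 0.
Expanding: -26*x + 15*y + 7 = 0.


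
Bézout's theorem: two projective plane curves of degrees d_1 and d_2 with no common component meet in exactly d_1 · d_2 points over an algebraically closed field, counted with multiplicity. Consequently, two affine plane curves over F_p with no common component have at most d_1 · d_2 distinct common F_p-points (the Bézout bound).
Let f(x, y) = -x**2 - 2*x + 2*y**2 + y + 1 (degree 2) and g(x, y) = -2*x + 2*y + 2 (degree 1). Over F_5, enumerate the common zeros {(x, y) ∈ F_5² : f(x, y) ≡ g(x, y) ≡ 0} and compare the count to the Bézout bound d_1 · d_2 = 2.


Common zeros: ∅; count = 0; Bézout bound = 2.

deg(f) = 2, deg(g) = 1, so Bézout bound = 2.
Scan x ∈ F_5. For each x, list the y ∈ F_5 with f(x, y) ≡ 0 and those with g(x, y) ≡ 0 (mod 5); the common zeros in that column are the intersection.
  x = 0: f ≡ 0 at y ∈ ∅; g ≡ 0 at y ∈ {4}; common: ∅.
  x = 1: f ≡ 0 at y ∈ ∅; g ≡ 0 at y ∈ {0}; common: ∅.
  x = 2: f ≡ 0 at y ∈ ∅; g ≡ 0 at y ∈ {1}; common: ∅.
  x = 3: f ≡ 0 at y ∈ ∅; g ≡ 0 at y ∈ {2}; common: ∅.
  x = 4: f ≡ 0 at y ∈ {1}; g ≡ 0 at y ∈ {3}; common: ∅.
Collecting: common zeros = ∅, so the count is 0.
Comparison with the Bézout bound: 0 ≤ 2 = deg(f)·deg(g), as expected for curves with no common component (the affine F_5-count falls short of the bound because intersections may lie at infinity, over extension fields, or carry multiplicity).


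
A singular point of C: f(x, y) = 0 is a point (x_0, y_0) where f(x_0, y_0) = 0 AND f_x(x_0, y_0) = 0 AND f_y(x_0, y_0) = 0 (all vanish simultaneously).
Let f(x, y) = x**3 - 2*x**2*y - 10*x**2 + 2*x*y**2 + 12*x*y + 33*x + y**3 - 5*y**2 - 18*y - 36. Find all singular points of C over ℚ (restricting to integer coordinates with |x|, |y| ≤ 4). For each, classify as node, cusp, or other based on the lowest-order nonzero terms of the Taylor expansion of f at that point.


Singular points: {(3, 0)}; classification: node.

Compute partial derivatives:
  f_x = 3*x**2 - 4*x*y - 20*x + 2*y**2 + 12*y + 33.
  f_y = -2*x**2 + 4*x*y + 12*x + 3*y**2 - 10*y - 18.
Scan x_0 ∈ {−4, ..., 4}. For each x_0, f_y(x_0, y) is a polynomial in y; find its integer roots y ∈ {−4, ..., 4}, then test f_x and f at those candidates.
  x = -4: f_y(-4, y) = 3*y**2 - 26*y - 98; no integer root y with |y| ≤ 4.
  x = -3: f_y(-3, y) = 3*y**2 - 22*y - 72; no integer root y with |y| ≤ 4.
  x = -2: f_y(-2, y) = 3*y**2 - 18*y - 50; no integer root y with |y| ≤ 4.
  x = -1: f_y(-1, y) = 3*y**2 - 14*y - 32; no integer root y with |y| ≤ 4.
  x = 0: f_y(0, y) = 3*y**2 - 10*y - 18; no integer root y with |y| ≤ 4.
  x = 1: f_y(1, y) = 3*y**2 - 6*y - 8; no integer root y with |y| ≤ 4.
  x = 2: f_y(2, y) = 3*y**2 - 2*y - 2; no integer root y with |y| ≤ 4.
  x = 3: f_y(3, y) = 3*y**2 + 2*y; vanishes at y ∈ {0}. (3, 0): f_x = 0, f = 0 — SINGULAR.
  x = 4: f_y(4, y) = 3*y**2 + 6*y - 2; no integer root y with |y| ≤ 4.
Only singular point on the grid: (3, 0).
Classify: substitute x = 3 + u, y = 0 + v and expand: f = u**3 - 2*u**2*v - u**2 + 2*u*v**2 + v**3 + v**2.
No constant or linear terms (consistent with a singular point). Quadratic part: -u**2 + v**2. Cubic part: u**3 - 2*u**2*v + 2*u*v**2 + v**3.
The quadratic part v**2 - u**2 = (v − u)(v + u) splits into two distinct linear factors, so there are two distinct tangent lines y − 0 = ±(x − 3) — this is a node (ordinary double point).
Classification: node.


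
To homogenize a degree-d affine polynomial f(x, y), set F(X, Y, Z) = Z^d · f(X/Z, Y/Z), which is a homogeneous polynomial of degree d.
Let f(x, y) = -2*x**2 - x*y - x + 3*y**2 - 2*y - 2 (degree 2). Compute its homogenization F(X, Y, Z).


F(X, Y, Z) = -2*X**2 - X*Y - X*Z + 3*Y**2 - 2*Y*Z - 2*Z**2

deg(f) = 2.
Substitute x = X/Z, y = Y/Z into f, then multiply by Z^2.
  monomial -2·x^2·y^0 ↦ -2·X^2·Y^0·Z^0.
  monomial -1·x^1·y^1 ↦ -1·X^1·Y^1·Z^0.
  monomial -1·x^1·y^0 ↦ -1·X^1·Y^0·Z^1.
  monomial 3·x^0·y^2 ↦ 3·X^0·Y^2·Z^0.
  monomial -2·x^0·y^1 ↦ -2·X^0·Y^1·Z^1.
  monomial -2·x^0·y^0 ↦ -2·X^0·Y^0·Z^2.
Collecting: F(X, Y, Z) = -2*X**2 - X*Y - X*Z + 3*Y**2 - 2*Y*Z - 2*Z**2.


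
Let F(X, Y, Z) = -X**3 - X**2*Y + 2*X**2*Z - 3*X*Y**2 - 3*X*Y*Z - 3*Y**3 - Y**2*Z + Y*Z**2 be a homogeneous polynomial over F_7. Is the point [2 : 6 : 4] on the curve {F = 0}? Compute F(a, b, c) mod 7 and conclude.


F(2,6,4) ≡ 1 (mod 7); P is NOT on the curve.

Evaluate F(2, 6, 4) term-by-term (mod 7).
  -X**3 ↦ -1·8·1·1 = -8
  -X**2*Y ↦ -1·4·6·1 = -24
  2*X**2*Z ↦ 2·4·1·4 = 32
  -3*X*Y**2 ↦ -3·2·36·1 = -216
  -3*X*Y*Z ↦ -3·2·6·4 = -144
  -3*Y**3 ↦ -3·1·216·1 = -648
  -Y**2*Z ↦ -1·1·36·4 = -144
  Y*Z**2 ↦ 1·1·6·16 = 96
Sum: F(2, 6, 4) = (-8) + (-24) + (32) + (-216) + (-144) + (-648) + (-144) + (96) = -1056.
Reducing mod 7: -1056 ≡ 1 (mod 7).
Since F(a, b, c) ≡ 1 ≠ 0 (mod 7), P does NOT lie on the curve.


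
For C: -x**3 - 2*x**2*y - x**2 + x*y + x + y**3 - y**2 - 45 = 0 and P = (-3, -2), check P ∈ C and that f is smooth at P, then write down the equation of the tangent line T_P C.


Tangent line at P: -46*x - 5*y - 148 = 0.

Step 1: f(-3, -2) = 0, so P lies on C.
Step 2: partial derivatives
  f_x(x, y) = -3*x**2 - 4*x*y - 2*x + y + 1, f_y(x, y) = -2*x**2 + x + 3*y**2 - 2*y.
  f_x(P) = -46, f_y(P) = -5 (gradient nonzero, so P is smooth).
Step 3: tangent line at P: -46·(x − -3) + -5·(y − -2) = 0.
Expanding: -46*x - 5*y - 148 = 0.


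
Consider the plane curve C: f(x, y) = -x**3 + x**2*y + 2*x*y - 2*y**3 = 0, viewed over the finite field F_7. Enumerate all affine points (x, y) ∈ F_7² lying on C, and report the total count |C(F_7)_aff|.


Affine F_7-points: {(0, 0), (1, 1), (2, 6), (3, 1), (4, 1), (6, 3)}; count = 6.

For each of the 49 pairs (x, y) ∈ F_7², evaluate f(x, y) mod 7. Record the zeros.
  x = 0: [0↦0, 1↦5, 2↦5, 3↦2, 4↦5, 5↦2, 6↦2]  zeros at y ∈ {0}
  x = 1: [0↦6, 1↦0, 2↦3, 3↦3, 4↦2, 5↦2, 6↦5]  zeros at y ∈ {1}
  x = 2: [0↦6, 1↦5, 2↦6, 3↦4, 4↦1, 5↦6, 6↦0]  zeros at y ∈ {6}
  x = 3: [0↦1, 1↦0, 2↦1, 3↦6, 4↦3, 5↦1, 6↦2]  zeros at y ∈ {1}
  x = 4: [0↦6, 1↦0, 2↦3, 3↦3, 4↦2, 5↦2, 6↦5]  zeros at y ∈ {1}
  x = 5: [0↦1, 1↦6, 2↦6, 3↦3, 4↦6, 5↦3, 6↦3]  zeros at y ∈ ∅
  x = 6: [0↦1, 1↦5, 2↦4, 3↦0, 4↦2, 5↦5, 6↦4]  zeros at y ∈ {3}
Collecting zeros: affine points = {(0, 0), (1, 1), (2, 6), (3, 1), (4, 1), (6, 3)}.
Total count |C(F_7)_aff| = 6.


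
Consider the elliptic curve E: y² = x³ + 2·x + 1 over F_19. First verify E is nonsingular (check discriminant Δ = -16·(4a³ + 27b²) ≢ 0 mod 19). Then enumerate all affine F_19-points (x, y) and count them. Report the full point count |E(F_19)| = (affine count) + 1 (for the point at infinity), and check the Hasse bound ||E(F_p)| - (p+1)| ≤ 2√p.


Affine points = {(0, 1), (0, 18), (1, 2), (1, 17), (4, 4), (4, 15), (6, 1), (6, 18), (7, 4), (7, 15), (8, 4), (8, 15), (9, 8), (9, 11), (11, 9), (11, 10), (12, 9), (12, 10), (13, 1), (13, 18), (15, 9), (15, 10), (16, 5), (16, 14), (18, 6), (18, 13)}; affine count = 26; |E(F_19)| = 27.

Discriminant check: Δ ∝ 4a³ + 27b² = 4·2³ + 27·1² = 4·8 + 27·1 ≡ 2 (mod 19). Nonzero ⇒ E is nonsingular.
For each x ∈ F_19, compute rhs = x³ + 2·x + 1 mod 19, then count y ∈ F_19 with y² ≡ rhs.
  x = 0: rhs = 1, matching y values: 1, 18 (2 points).
  x = 1: rhs = 4, matching y values: 2, 17 (2 points).
  x = 2: rhs = 13, matching y values: none (0 points).
  x = 3: rhs = 15, matching y values: none (0 points).
  x = 4: rhs = 16, matching y values: 4, 15 (2 points).
  x = 5: rhs = 3, matching y values: none (0 points).
  x = 6: rhs = 1, matching y values: 1, 18 (2 points).
  x = 7: rhs = 16, matching y values: 4, 15 (2 points).
  x = 8: rhs = 16, matching y values: 4, 15 (2 points).
  x = 9: rhs = 7, matching y values: 8, 11 (2 points).
  x = 10: rhs = 14, matching y values: none (0 points).
  x = 11: rhs = 5, matching y values: 9, 10 (2 points).
  x = 12: rhs = 5, matching y values: 9, 10 (2 points).
  x = 13: rhs = 1, matching y values: 1, 18 (2 points).
  x = 14: rhs = 18, matching y values: none (0 points).
  x = 15: rhs = 5, matching y values: 9, 10 (2 points).
  x = 16: rhs = 6, matching y values: 5, 14 (2 points).
  x = 17: rhs = 8, matching y values: none (0 points).
  x = 18: rhs = 17, matching y values: 6, 13 (2 points).
Total affine count: 26.
Full point count |E(F_19)| = 26 + 1 = 27.
Hasse bound: |27 − (19+1)| = |7| = 7 ≤ 2√19 ≈ 8.7178 ✓.


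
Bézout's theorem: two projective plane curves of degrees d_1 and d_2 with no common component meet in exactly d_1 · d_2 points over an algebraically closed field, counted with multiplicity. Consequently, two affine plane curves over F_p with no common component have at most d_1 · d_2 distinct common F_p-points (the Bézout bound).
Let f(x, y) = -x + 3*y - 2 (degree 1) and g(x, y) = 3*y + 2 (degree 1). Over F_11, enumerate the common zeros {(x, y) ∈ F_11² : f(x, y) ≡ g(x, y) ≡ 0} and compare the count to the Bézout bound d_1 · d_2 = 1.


Common zeros: {(7, 3)}; count = 1; Bézout bound = 1.

deg(f) = 1, deg(g) = 1, so Bézout bound = 1.
Scan x ∈ F_11. For each x, list the y ∈ F_11 with f(x, y) ≡ 0 and those with g(x, y) ≡ 0 (mod 11); the common zeros in that column are the intersection.
  x = 0: f ≡ 0 at y ∈ {8}; g ≡ 0 at y ∈ {3}; common: ∅.
  x = 1: f ≡ 0 at y ∈ {1}; g ≡ 0 at y ∈ {3}; common: ∅.
  x = 2: f ≡ 0 at y ∈ {5}; g ≡ 0 at y ∈ {3}; common: ∅.
  x = 3: f ≡ 0 at y ∈ {9}; g ≡ 0 at y ∈ {3}; common: ∅.
  x = 4: f ≡ 0 at y ∈ {2}; g ≡ 0 at y ∈ {3}; common: ∅.
  x = 5: f ≡ 0 at y ∈ {6}; g ≡ 0 at y ∈ {3}; common: ∅.
  x = 6: f ≡ 0 at y ∈ {10}; g ≡ 0 at y ∈ {3}; common: ∅.
  x = 7: f ≡ 0 at y ∈ {3}; g ≡ 0 at y ∈ {3}; common: {3}.
  x = 8: f ≡ 0 at y ∈ {7}; g ≡ 0 at y ∈ {3}; common: ∅.
  x = 9: f ≡ 0 at y ∈ {0}; g ≡ 0 at y ∈ {3}; common: ∅.
  x = 10: f ≡ 0 at y ∈ {4}; g ≡ 0 at y ∈ {3}; common: ∅.
Collecting: common zeros = {(7, 3)}, so the count is 1.
Comparison with the Bézout bound: 1 ≤ 1 = deg(f)·deg(g), as expected for curves with no common component (the bound is attained).


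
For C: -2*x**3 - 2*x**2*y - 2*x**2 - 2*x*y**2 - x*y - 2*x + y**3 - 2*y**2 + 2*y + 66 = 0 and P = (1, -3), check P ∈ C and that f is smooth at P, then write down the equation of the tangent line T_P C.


Tangent line at P: -15*x + 50*y + 165 = 0.

Step 1: f(1, -3) = 0, so P lies on C.
Step 2: partial derivatives
  f_x(x, y) = -6*x**2 - 4*x*y - 4*x - 2*y**2 - y - 2, f_y(x, y) = -2*x**2 - 4*x*y - x + 3*y**2 - 4*y + 2.
  f_x(P) = -15, f_y(P) = 50 (gradient nonzero, so P is smooth).
Step 3: tangent line at P: -15·(x − 1) + 50·(y − -3) = 0.
Expanding: -15*x + 50*y + 165 = 0.


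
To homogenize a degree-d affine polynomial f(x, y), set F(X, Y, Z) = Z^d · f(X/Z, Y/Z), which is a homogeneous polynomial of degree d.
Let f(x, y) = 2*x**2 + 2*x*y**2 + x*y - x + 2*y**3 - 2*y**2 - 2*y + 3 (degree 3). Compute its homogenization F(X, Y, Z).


F(X, Y, Z) = 2*X**2*Z + 2*X*Y**2 + X*Y*Z - X*Z**2 + 2*Y**3 - 2*Y**2*Z - 2*Y*Z**2 + 3*Z**3

deg(f) = 3.
Substitute x = X/Z, y = Y/Z into f, then multiply by Z^3.
  monomial 2·x^2·y^0 ↦ 2·X^2·Y^0·Z^1.
  monomial 2·x^1·y^2 ↦ 2·X^1·Y^2·Z^0.
  monomial 1·x^1·y^1 ↦ 1·X^1·Y^1·Z^1.
  monomial -1·x^1·y^0 ↦ -1·X^1·Y^0·Z^2.
  monomial 2·x^0·y^3 ↦ 2·X^0·Y^3·Z^0.
  monomial -2·x^0·y^2 ↦ -2·X^0·Y^2·Z^1.
  monomial -2·x^0·y^1 ↦ -2·X^0·Y^1·Z^2.
  monomial 3·x^0·y^0 ↦ 3·X^0·Y^0·Z^3.
Collecting: F(X, Y, Z) = 2*X**2*Z + 2*X*Y**2 + X*Y*Z - X*Z**2 + 2*Y**3 - 2*Y**2*Z - 2*Y*Z**2 + 3*Z**3.


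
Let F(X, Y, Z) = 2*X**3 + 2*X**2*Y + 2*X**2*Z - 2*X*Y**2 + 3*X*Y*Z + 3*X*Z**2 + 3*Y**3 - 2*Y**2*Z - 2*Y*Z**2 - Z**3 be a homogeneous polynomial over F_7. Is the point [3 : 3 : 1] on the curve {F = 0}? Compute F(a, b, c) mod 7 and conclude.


F(3,3,1) ≡ 3 (mod 7); P is NOT on the curve.

Evaluate F(3, 3, 1) term-by-term (mod 7).
  2*X**3 ↦ 2·27·1·1 = 54
  2*X**2*Y ↦ 2·9·3·1 = 54
  2*X**2*Z ↦ 2·9·1·1 = 18
  -2*X*Y**2 ↦ -2·3·9·1 = -54
  3*X*Y*Z ↦ 3·3·3·1 = 27
  3*X*Z**2 ↦ 3·3·1·1 = 9
  3*Y**3 ↦ 3·1·27·1 = 81
  -2*Y**2*Z ↦ -2·1·9·1 = -18
  -2*Y*Z**2 ↦ -2·1·3·1 = -6
  -Z**3 ↦ -1·1·1·1 = -1
Sum: F(3, 3, 1) = (54) + (54) + (18) + (-54) + (27) + (9) + (81) + (-18) + (-6) + (-1) = 164.
Reducing mod 7: 164 ≡ 3 (mod 7).
Since F(a, b, c) ≡ 3 ≠ 0 (mod 7), P does NOT lie on the curve.


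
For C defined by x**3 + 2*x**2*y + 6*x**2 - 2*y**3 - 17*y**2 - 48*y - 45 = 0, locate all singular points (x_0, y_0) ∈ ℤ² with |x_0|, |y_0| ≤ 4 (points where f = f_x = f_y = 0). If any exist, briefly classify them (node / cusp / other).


Singular points: {(0, -3)}; classification: cusp.

Compute partial derivatives:
  f_x = 3*x**2 + 4*x*y + 12*x.
  f_y = 2*x**2 - 6*y**2 - 34*y - 48.
Scan x_0 ∈ {−4, ..., 4}. For each x_0, f_y(x_0, y) is a polynomial in y; find its integer roots y ∈ {−4, ..., 4}, then test f_x and f at those candidates.
  x = -4: f_y(-4, y) = -6*y**2 - 34*y - 16; no integer root y with |y| ≤ 4.
  x = -3: f_y(-3, y) = -6*y**2 - 34*y - 30; no integer root y with |y| ≤ 4.
  x = -2: f_y(-2, y) = -6*y**2 - 34*y - 40; vanishes at y ∈ {-4}. (-2, -4): f_x = 20 ≠ 0.
  x = -1: f_y(-1, y) = -6*y**2 - 34*y - 46; no integer root y with |y| ≤ 4.
  x = 0: f_y(0, y) = -6*y**2 - 34*y - 48; vanishes at y ∈ {-3}. (0, -3): f_x = 0, f = 0 — SINGULAR.
  x = 1: f_y(1, y) = -6*y**2 - 34*y - 46; no integer root y with |y| ≤ 4.
  x = 2: f_y(2, y) = -6*y**2 - 34*y - 40; vanishes at y ∈ {-4}. (2, -4): f_x = 4 ≠ 0.
  x = 3: f_y(3, y) = -6*y**2 - 34*y - 30; no integer root y with |y| ≤ 4.
  x = 4: f_y(4, y) = -6*y**2 - 34*y - 16; no integer root y with |y| ≤ 4.
Only singular point on the grid: (0, -3).
Classify: substitute x = 0 + u, y = -3 + v and expand: f = u**3 + 2*u**2*v - 2*v**3 + v**2.
No constant or linear terms (consistent with a singular point). Quadratic part: v**2. Cubic part: u**3 + 2*u**2*v - 2*v**3.
The quadratic part v**2 is a perfect square, so there is a single (double) tangent line v = 0, i.e. y = -3. Restricting the cubic part to that line (v = 0) leaves u**3 ≠ 0, so f is not divisible by v and the branch is v² ≈ -u**3 to lowest order — this is a cusp.
Classification: cusp.


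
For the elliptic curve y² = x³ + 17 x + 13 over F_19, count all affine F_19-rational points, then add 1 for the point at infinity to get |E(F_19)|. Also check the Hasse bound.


Affine points = {(2, 6), (2, 13), (7, 0), (10, 9), (10, 10), (11, 7), (11, 12), (12, 8), (12, 11), (16, 7), (16, 12), (17, 3), (17, 16)}; affine count = 13; |E(F_19)| = 14.

Discriminant check: Δ ∝ 4a³ + 27b² = 4·17³ + 27·13² = 4·4913 + 27·169 ≡ 9 (mod 19). Nonzero ⇒ E is nonsingular.
For each x ∈ F_19, compute rhs = x³ + 17·x + 13 mod 19, then count y ∈ F_19 with y² ≡ rhs.
  x = 0: rhs = 13, matching y values: none (0 points).
  x = 1: rhs = 12, matching y values: none (0 points).
  x = 2: rhs = 17, matching y values: 6, 13 (2 points).
  x = 3: rhs = 15, matching y values: none (0 points).
  x = 4: rhs = 12, matching y values: none (0 points).
  x = 5: rhs = 14, matching y values: none (0 points).
  x = 6: rhs = 8, matching y values: none (0 points).
  x = 7: rhs = 0, matching y values: 0 (1 points).
  x = 8: rhs = 15, matching y values: none (0 points).
  x = 9: rhs = 2, matching y values: none (0 points).
  x = 10: rhs = 5, matching y values: 9, 10 (2 points).
  x = 11: rhs = 11, matching y values: 7, 12 (2 points).
  x = 12: rhs = 7, matching y values: 8, 11 (2 points).
  x = 13: rhs = 18, matching y values: none (0 points).
  x = 14: rhs = 12, matching y values: none (0 points).
  x = 15: rhs = 14, matching y values: none (0 points).
  x = 16: rhs = 11, matching y values: 7, 12 (2 points).
  x = 17: rhs = 9, matching y values: 3, 16 (2 points).
  x = 18: rhs = 14, matching y values: none (0 points).
Total affine count: 13.
Full point count |E(F_19)| = 13 + 1 = 14.
Hasse bound: |14 − (19+1)| = |-6| = 6 ≤ 2√19 ≈ 8.7178 ✓.


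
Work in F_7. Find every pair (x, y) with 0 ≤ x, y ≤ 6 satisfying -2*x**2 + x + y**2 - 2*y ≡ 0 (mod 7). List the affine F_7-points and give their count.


Affine F_7-points: {(0, 0), (0, 2), (1, 4), (1, 5), (2, 1), (3, 4), (3, 5), (4, 0), (4, 2), (5, 3), (5, 6), (6, 3), (6, 6)}; count = 13.

For each of the 49 pairs (x, y) ∈ F_7², evaluate f(x, y) mod 7. Record the zeros.
  x = 0: [0↦0, 1↦6, 2↦0, 3↦3, 4↦1, 5↦1, 6↦3]  zeros at y ∈ {0, 2}
  x = 1: [0↦6, 1↦5, 2↦6, 3↦2, 4↦0, 5↦0, 6↦2]  zeros at y ∈ {4, 5}
  x = 2: [0↦1, 1↦0, 2↦1, 3↦4, 4↦2, 5↦2, 6↦4]  zeros at y ∈ {1}
  x = 3: [0↦6, 1↦5, 2↦6, 3↦2, 4↦0, 5↦0, 6↦2]  zeros at y ∈ {4, 5}
  x = 4: [0↦0, 1↦6, 2↦0, 3↦3, 4↦1, 5↦1, 6↦3]  zeros at y ∈ {0, 2}
  x = 5: [0↦4, 1↦3, 2↦4, 3↦0, 4↦5, 5↦5, 6↦0]  zeros at y ∈ {3, 6}
  x = 6: [0↦4, 1↦3, 2↦4, 3↦0, 4↦5, 5↦5, 6↦0]  zeros at y ∈ {3, 6}
Collecting zeros: affine points = {(0, 0), (0, 2), (1, 4), (1, 5), (2, 1), (3, 4), (3, 5), (4, 0), (4, 2), (5, 3), (5, 6), (6, 3), (6, 6)}.
Total count |C(F_7)_aff| = 13.


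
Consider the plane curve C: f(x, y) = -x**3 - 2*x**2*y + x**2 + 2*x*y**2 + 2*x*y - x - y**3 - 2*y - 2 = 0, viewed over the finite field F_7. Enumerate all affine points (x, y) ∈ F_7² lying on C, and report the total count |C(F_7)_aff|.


Affine F_7-points: {(0, 2), (0, 3), (1, 2), (2, 5), (3, 2), (5, 1), (6, 4)}; count = 7.

For each of the 49 pairs (x, y) ∈ F_7², evaluate f(x, y) mod 7. Record the zeros.
  x = 0: [0↦5, 1↦2, 2↦0, 3↦0, 4↦3, 5↦3, 6↦1]  zeros at y ∈ {2, 3}
  x = 1: [0↦4, 1↦3, 2↦0, 3↦3, 4↦6, 5↦3, 6↦2]  zeros at y ∈ {2}
  x = 2: [0↦6, 1↦3, 2↦2, 3↦4, 4↦3, 5↦0, 6↦3]  zeros at y ∈ {5}
  x = 3: [0↦5, 1↦3, 2↦0, 3↦4, 4↦2, 5↦2, 6↦5]  zeros at y ∈ {2}
  x = 4: [0↦2, 1↦4, 2↦2, 3↦4, 4↦4, 5↦3, 6↦2]  zeros at y ∈ ∅
  x = 5: [0↦5, 1↦0, 2↦2, 3↦5, 4↦3, 5↦4, 6↦2]  zeros at y ∈ {1}
  x = 6: [0↦1, 1↦6, 2↦1, 3↦1, 4↦0, 5↦6, 6↦6]  zeros at y ∈ {4}
Collecting zeros: affine points = {(0, 2), (0, 3), (1, 2), (2, 5), (3, 2), (5, 1), (6, 4)}.
Total count |C(F_7)_aff| = 7.


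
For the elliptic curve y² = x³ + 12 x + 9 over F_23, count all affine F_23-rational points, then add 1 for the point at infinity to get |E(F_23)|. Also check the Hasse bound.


Affine points = {(0, 3), (0, 20), (2, 8), (2, 15), (3, 7), (3, 16), (4, 11), (4, 12), (9, 8), (9, 15), (10, 5), (10, 18), (11, 0), (12, 8), (12, 15), (13, 4), (13, 19), (14, 0), (18, 10), (18, 13), (19, 9), (19, 14), (21, 0)}; affine count = 23; |E(F_23)| = 24.

Discriminant check: Δ ∝ 4a³ + 27b² = 4·12³ + 27·9² = 4·1728 + 27·81 ≡ 14 (mod 23). Nonzero ⇒ E is nonsingular.
For each x ∈ F_23, compute rhs = x³ + 12·x + 9 mod 23, then count y ∈ F_23 with y² ≡ rhs.
  x = 0: rhs = 9, matching y values: 3, 20 (2 points).
  x = 1: rhs = 22, matching y values: none (0 points).
  x = 2: rhs = 18, matching y values: 8, 15 (2 points).
  x = 3: rhs = 3, matching y values: 7, 16 (2 points).
  x = 4: rhs = 6, matching y values: 11, 12 (2 points).
  x = 5: rhs = 10, matching y values: none (0 points).
  x = 6: rhs = 21, matching y values: none (0 points).
  x = 7: rhs = 22, matching y values: none (0 points).
  x = 8: rhs = 19, matching y values: none (0 points).
  x = 9: rhs = 18, matching y values: 8, 15 (2 points).
  x = 10: rhs = 2, matching y values: 5, 18 (2 points).
  x = 11: rhs = 0, matching y values: 0 (1 points).
  x = 12: rhs = 18, matching y values: 8, 15 (2 points).
  x = 13: rhs = 16, matching y values: 4, 19 (2 points).
  x = 14: rhs = 0, matching y values: 0 (1 points).
  x = 15: rhs = 22, matching y values: none (0 points).
  x = 16: rhs = 19, matching y values: none (0 points).
  x = 17: rhs = 20, matching y values: none (0 points).
  x = 18: rhs = 8, matching y values: 10, 13 (2 points).
  x = 19: rhs = 12, matching y values: 9, 14 (2 points).
  x = 20: rhs = 15, matching y values: none (0 points).
  x = 21: rhs = 0, matching y values: 0 (1 points).
  x = 22: rhs = 19, matching y values: none (0 points).
Total affine count: 23.
Full point count |E(F_23)| = 23 + 1 = 24.
Hasse bound: |24 − (23+1)| = |0| = 0 ≤ 2√23 ≈ 9.5917 ✓.


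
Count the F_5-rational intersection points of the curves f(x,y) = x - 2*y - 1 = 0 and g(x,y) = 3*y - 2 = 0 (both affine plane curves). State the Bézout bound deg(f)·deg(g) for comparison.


Common zeros: {(4, 4)}; count = 1; Bézout bound = 1.

deg(f) = 1, deg(g) = 1, so Bézout bound = 1.
Scan x ∈ F_5. For each x, list the y ∈ F_5 with f(x, y) ≡ 0 and those with g(x, y) ≡ 0 (mod 5); the common zeros in that column are the intersection.
  x = 0: f ≡ 0 at y ∈ {2}; g ≡ 0 at y ∈ {4}; common: ∅.
  x = 1: f ≡ 0 at y ∈ {0}; g ≡ 0 at y ∈ {4}; common: ∅.
  x = 2: f ≡ 0 at y ∈ {3}; g ≡ 0 at y ∈ {4}; common: ∅.
  x = 3: f ≡ 0 at y ∈ {1}; g ≡ 0 at y ∈ {4}; common: ∅.
  x = 4: f ≡ 0 at y ∈ {4}; g ≡ 0 at y ∈ {4}; common: {4}.
Collecting: common zeros = {(4, 4)}, so the count is 1.
Comparison with the Bézout bound: 1 ≤ 1 = deg(f)·deg(g), as expected for curves with no common component (the bound is attained).


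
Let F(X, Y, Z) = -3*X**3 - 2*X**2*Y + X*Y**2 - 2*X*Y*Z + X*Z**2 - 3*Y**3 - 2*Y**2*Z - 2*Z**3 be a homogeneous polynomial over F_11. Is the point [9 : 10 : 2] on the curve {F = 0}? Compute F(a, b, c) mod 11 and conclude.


F(9,10,2) ≡ 8 (mod 11); P is NOT on the curve.

Evaluate F(9, 10, 2) term-by-term (mod 11).
  -3*X**3 ↦ -3·729·1·1 = -2187
  -2*X**2*Y ↦ -2·81·10·1 = -1620
  X*Y**2 ↦ 1·9·100·1 = 900
  -2*X*Y*Z ↦ -2·9·10·2 = -360
  X*Z**2 ↦ 1·9·1·4 = 36
  -3*Y**3 ↦ -3·1·1000·1 = -3000
  -2*Y**2*Z ↦ -2·1·100·2 = -400
  -2*Z**3 ↦ -2·1·1·8 = -16
Sum: F(9, 10, 2) = (-2187) + (-1620) + (900) + (-360) + (36) + (-3000) + (-400) + (-16) = -6647.
Reducing mod 11: -6647 ≡ 8 (mod 11).
Since F(a, b, c) ≡ 8 ≠ 0 (mod 11), P does NOT lie on the curve.


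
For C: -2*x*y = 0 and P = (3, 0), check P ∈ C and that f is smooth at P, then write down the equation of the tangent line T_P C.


Tangent line at P: -6*y = 0.

Step 1: f(3, 0) = 0, so P lies on C.
Step 2: partial derivatives
  f_x(x, y) = -2*y, f_y(x, y) = -2*x.
  f_x(P) = 0, f_y(P) = -6 (gradient nonzero, so P is smooth).
Step 3: tangent line at P: 0·(x − 3) + -6·(y − 0) = 0.
Expanding: -6*y = 0.
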